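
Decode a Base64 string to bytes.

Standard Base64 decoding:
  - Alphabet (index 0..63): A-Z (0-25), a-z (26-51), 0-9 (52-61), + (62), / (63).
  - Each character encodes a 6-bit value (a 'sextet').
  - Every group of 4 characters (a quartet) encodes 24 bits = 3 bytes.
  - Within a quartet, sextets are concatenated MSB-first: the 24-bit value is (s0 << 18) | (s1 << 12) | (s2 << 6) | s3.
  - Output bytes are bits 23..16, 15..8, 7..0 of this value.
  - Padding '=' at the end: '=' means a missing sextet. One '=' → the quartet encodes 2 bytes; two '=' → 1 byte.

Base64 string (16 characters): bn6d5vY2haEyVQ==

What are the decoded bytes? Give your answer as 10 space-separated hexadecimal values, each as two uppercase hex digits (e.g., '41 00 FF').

Answer: 6E 7E 9D E6 F6 36 85 A1 32 55

Derivation:
After char 0 ('b'=27): chars_in_quartet=1 acc=0x1B bytes_emitted=0
After char 1 ('n'=39): chars_in_quartet=2 acc=0x6E7 bytes_emitted=0
After char 2 ('6'=58): chars_in_quartet=3 acc=0x1B9FA bytes_emitted=0
After char 3 ('d'=29): chars_in_quartet=4 acc=0x6E7E9D -> emit 6E 7E 9D, reset; bytes_emitted=3
After char 4 ('5'=57): chars_in_quartet=1 acc=0x39 bytes_emitted=3
After char 5 ('v'=47): chars_in_quartet=2 acc=0xE6F bytes_emitted=3
After char 6 ('Y'=24): chars_in_quartet=3 acc=0x39BD8 bytes_emitted=3
After char 7 ('2'=54): chars_in_quartet=4 acc=0xE6F636 -> emit E6 F6 36, reset; bytes_emitted=6
After char 8 ('h'=33): chars_in_quartet=1 acc=0x21 bytes_emitted=6
After char 9 ('a'=26): chars_in_quartet=2 acc=0x85A bytes_emitted=6
After char 10 ('E'=4): chars_in_quartet=3 acc=0x21684 bytes_emitted=6
After char 11 ('y'=50): chars_in_quartet=4 acc=0x85A132 -> emit 85 A1 32, reset; bytes_emitted=9
After char 12 ('V'=21): chars_in_quartet=1 acc=0x15 bytes_emitted=9
After char 13 ('Q'=16): chars_in_quartet=2 acc=0x550 bytes_emitted=9
Padding '==': partial quartet acc=0x550 -> emit 55; bytes_emitted=10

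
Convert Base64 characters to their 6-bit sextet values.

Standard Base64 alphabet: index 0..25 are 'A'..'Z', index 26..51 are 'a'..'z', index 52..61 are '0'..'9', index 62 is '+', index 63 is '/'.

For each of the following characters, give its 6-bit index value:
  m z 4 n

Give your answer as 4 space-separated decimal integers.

Answer: 38 51 56 39

Derivation:
'm': a..z range, 26 + ord('m') − ord('a') = 38
'z': a..z range, 26 + ord('z') − ord('a') = 51
'4': 0..9 range, 52 + ord('4') − ord('0') = 56
'n': a..z range, 26 + ord('n') − ord('a') = 39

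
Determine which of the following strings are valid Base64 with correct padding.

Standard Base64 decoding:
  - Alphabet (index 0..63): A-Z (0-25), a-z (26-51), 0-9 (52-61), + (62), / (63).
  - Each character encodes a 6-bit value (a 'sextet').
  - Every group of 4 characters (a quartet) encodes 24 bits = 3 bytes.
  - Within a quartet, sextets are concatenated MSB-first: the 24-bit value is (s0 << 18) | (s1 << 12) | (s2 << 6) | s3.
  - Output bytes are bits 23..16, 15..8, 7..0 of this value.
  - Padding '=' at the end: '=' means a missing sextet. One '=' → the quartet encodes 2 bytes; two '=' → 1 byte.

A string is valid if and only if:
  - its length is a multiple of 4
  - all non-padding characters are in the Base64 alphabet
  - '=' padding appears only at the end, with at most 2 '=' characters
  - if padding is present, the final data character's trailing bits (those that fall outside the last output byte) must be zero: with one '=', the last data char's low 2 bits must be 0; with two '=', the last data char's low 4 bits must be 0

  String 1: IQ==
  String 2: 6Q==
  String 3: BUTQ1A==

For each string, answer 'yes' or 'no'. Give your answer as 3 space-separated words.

Answer: yes yes yes

Derivation:
String 1: 'IQ==' → valid
String 2: '6Q==' → valid
String 3: 'BUTQ1A==' → valid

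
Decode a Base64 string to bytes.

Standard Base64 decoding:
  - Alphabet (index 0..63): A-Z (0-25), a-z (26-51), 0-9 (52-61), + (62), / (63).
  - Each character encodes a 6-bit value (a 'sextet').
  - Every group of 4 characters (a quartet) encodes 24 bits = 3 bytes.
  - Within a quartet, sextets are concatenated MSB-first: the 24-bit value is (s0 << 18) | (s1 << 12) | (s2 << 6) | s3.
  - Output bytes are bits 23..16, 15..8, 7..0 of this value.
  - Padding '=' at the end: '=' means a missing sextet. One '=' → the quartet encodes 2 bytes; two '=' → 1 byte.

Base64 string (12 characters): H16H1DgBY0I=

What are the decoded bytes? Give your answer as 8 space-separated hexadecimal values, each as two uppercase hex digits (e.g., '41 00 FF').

After char 0 ('H'=7): chars_in_quartet=1 acc=0x7 bytes_emitted=0
After char 1 ('1'=53): chars_in_quartet=2 acc=0x1F5 bytes_emitted=0
After char 2 ('6'=58): chars_in_quartet=3 acc=0x7D7A bytes_emitted=0
After char 3 ('H'=7): chars_in_quartet=4 acc=0x1F5E87 -> emit 1F 5E 87, reset; bytes_emitted=3
After char 4 ('1'=53): chars_in_quartet=1 acc=0x35 bytes_emitted=3
After char 5 ('D'=3): chars_in_quartet=2 acc=0xD43 bytes_emitted=3
After char 6 ('g'=32): chars_in_quartet=3 acc=0x350E0 bytes_emitted=3
After char 7 ('B'=1): chars_in_quartet=4 acc=0xD43801 -> emit D4 38 01, reset; bytes_emitted=6
After char 8 ('Y'=24): chars_in_quartet=1 acc=0x18 bytes_emitted=6
After char 9 ('0'=52): chars_in_quartet=2 acc=0x634 bytes_emitted=6
After char 10 ('I'=8): chars_in_quartet=3 acc=0x18D08 bytes_emitted=6
Padding '=': partial quartet acc=0x18D08 -> emit 63 42; bytes_emitted=8

Answer: 1F 5E 87 D4 38 01 63 42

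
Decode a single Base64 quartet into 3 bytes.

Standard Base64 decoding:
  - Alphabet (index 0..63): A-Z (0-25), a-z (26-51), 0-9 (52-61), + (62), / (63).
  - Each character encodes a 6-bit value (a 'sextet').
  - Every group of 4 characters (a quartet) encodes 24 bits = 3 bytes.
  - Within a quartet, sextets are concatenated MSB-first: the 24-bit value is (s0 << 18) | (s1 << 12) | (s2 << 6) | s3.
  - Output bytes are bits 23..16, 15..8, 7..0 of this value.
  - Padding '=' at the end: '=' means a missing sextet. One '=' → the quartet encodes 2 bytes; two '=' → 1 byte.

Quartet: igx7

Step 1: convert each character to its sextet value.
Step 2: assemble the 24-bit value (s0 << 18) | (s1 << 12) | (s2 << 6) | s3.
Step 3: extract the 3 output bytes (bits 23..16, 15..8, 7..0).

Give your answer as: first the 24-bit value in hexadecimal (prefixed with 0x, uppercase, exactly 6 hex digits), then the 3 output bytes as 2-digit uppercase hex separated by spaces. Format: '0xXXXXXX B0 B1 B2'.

Answer: 0x8A0C7B 8A 0C 7B

Derivation:
Sextets: i=34, g=32, x=49, 7=59
24-bit: (34<<18) | (32<<12) | (49<<6) | 59
      = 0x880000 | 0x020000 | 0x000C40 | 0x00003B
      = 0x8A0C7B
Bytes: (v>>16)&0xFF=8A, (v>>8)&0xFF=0C, v&0xFF=7B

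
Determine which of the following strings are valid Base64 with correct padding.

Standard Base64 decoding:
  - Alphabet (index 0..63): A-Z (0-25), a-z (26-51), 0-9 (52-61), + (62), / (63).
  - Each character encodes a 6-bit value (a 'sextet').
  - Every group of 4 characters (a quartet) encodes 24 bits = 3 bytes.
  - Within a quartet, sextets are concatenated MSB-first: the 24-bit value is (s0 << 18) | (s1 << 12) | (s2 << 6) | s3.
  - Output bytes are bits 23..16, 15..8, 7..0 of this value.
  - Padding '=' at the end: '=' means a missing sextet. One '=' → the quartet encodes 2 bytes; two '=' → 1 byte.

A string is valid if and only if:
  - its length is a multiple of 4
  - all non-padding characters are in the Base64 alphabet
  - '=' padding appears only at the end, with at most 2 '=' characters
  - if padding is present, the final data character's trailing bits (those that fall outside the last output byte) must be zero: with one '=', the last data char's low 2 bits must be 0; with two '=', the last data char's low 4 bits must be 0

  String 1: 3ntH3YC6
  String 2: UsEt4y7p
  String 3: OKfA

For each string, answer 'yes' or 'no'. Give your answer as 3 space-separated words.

String 1: '3ntH3YC6' → valid
String 2: 'UsEt4y7p' → valid
String 3: 'OKfA' → valid

Answer: yes yes yes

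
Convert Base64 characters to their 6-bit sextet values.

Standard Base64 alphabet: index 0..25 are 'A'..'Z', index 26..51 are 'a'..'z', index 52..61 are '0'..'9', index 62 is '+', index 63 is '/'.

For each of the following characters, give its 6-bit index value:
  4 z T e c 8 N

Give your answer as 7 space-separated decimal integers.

Answer: 56 51 19 30 28 60 13

Derivation:
'4': 0..9 range, 52 + ord('4') − ord('0') = 56
'z': a..z range, 26 + ord('z') − ord('a') = 51
'T': A..Z range, ord('T') − ord('A') = 19
'e': a..z range, 26 + ord('e') − ord('a') = 30
'c': a..z range, 26 + ord('c') − ord('a') = 28
'8': 0..9 range, 52 + ord('8') − ord('0') = 60
'N': A..Z range, ord('N') − ord('A') = 13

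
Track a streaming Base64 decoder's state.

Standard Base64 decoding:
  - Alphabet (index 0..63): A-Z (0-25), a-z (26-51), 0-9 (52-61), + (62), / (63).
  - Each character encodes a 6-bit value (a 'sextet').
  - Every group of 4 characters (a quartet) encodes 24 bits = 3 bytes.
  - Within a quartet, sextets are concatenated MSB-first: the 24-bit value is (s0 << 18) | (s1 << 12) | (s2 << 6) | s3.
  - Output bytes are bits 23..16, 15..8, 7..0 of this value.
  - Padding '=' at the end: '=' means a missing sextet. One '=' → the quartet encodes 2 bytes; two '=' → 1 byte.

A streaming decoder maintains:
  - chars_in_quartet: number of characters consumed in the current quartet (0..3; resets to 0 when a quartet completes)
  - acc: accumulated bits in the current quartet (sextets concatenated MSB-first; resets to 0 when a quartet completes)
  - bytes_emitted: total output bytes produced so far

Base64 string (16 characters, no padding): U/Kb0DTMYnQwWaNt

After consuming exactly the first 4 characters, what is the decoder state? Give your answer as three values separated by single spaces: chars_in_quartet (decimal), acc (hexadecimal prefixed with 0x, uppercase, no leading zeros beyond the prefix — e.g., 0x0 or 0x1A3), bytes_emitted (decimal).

Answer: 0 0x0 3

Derivation:
After char 0 ('U'=20): chars_in_quartet=1 acc=0x14 bytes_emitted=0
After char 1 ('/'=63): chars_in_quartet=2 acc=0x53F bytes_emitted=0
After char 2 ('K'=10): chars_in_quartet=3 acc=0x14FCA bytes_emitted=0
After char 3 ('b'=27): chars_in_quartet=4 acc=0x53F29B -> emit 53 F2 9B, reset; bytes_emitted=3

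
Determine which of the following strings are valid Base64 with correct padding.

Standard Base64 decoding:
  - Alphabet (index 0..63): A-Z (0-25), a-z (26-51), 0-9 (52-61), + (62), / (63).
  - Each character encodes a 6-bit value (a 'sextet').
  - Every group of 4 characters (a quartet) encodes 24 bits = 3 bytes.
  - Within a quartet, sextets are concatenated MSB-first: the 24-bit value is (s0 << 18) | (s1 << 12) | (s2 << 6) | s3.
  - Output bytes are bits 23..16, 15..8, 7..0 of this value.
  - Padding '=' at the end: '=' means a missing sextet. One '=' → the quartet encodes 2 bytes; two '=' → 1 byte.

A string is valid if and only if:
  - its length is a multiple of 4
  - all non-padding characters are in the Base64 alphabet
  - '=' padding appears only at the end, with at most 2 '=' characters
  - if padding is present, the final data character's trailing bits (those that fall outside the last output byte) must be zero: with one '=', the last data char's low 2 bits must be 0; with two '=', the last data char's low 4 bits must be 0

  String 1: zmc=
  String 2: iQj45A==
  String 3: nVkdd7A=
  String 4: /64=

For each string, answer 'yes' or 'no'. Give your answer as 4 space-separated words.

Answer: yes yes yes yes

Derivation:
String 1: 'zmc=' → valid
String 2: 'iQj45A==' → valid
String 3: 'nVkdd7A=' → valid
String 4: '/64=' → valid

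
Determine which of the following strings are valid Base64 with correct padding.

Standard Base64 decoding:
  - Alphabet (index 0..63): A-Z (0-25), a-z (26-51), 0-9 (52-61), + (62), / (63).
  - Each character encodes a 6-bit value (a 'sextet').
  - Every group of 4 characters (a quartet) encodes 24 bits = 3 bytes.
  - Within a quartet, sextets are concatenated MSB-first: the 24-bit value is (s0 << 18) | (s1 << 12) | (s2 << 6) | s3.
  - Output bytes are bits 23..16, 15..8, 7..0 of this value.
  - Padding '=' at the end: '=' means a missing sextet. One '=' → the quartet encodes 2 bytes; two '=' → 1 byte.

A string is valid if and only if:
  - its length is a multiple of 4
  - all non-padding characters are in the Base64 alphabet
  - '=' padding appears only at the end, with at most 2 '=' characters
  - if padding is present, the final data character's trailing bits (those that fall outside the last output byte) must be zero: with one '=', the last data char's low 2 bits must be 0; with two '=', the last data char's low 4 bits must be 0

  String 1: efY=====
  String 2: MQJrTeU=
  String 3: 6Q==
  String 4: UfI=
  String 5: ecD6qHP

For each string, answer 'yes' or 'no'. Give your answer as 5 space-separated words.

String 1: 'efY=====' → invalid (5 pad chars (max 2))
String 2: 'MQJrTeU=' → valid
String 3: '6Q==' → valid
String 4: 'UfI=' → valid
String 5: 'ecD6qHP' → invalid (len=7 not mult of 4)

Answer: no yes yes yes no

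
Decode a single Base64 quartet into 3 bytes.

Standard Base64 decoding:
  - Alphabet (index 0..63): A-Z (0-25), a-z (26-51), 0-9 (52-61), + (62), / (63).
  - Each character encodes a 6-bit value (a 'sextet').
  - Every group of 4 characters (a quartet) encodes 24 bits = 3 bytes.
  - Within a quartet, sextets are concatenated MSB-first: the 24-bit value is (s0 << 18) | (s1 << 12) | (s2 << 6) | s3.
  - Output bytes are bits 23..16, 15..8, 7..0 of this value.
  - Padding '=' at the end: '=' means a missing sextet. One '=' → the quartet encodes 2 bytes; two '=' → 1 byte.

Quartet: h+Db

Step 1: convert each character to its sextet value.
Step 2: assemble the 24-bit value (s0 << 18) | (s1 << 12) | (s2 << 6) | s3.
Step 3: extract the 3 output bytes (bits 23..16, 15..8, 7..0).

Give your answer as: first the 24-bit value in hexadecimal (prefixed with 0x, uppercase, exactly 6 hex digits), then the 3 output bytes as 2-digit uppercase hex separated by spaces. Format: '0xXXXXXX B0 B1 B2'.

Sextets: h=33, +=62, D=3, b=27
24-bit: (33<<18) | (62<<12) | (3<<6) | 27
      = 0x840000 | 0x03E000 | 0x0000C0 | 0x00001B
      = 0x87E0DB
Bytes: (v>>16)&0xFF=87, (v>>8)&0xFF=E0, v&0xFF=DB

Answer: 0x87E0DB 87 E0 DB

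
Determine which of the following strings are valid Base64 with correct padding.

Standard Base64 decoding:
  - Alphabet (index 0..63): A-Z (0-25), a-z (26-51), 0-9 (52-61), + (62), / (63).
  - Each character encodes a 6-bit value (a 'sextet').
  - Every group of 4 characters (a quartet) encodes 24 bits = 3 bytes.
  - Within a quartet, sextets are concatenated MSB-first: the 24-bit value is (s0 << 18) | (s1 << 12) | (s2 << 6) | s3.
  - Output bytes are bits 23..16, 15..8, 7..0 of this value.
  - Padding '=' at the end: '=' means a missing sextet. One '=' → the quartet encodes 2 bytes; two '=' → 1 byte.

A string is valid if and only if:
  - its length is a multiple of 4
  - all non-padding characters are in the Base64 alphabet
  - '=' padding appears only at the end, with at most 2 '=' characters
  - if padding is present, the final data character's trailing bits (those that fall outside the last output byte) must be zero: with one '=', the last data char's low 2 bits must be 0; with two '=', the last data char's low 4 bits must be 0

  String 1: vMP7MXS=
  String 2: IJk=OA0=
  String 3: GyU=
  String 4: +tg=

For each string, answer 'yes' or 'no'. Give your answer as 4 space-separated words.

String 1: 'vMP7MXS=' → invalid (bad trailing bits)
String 2: 'IJk=OA0=' → invalid (bad char(s): ['=']; '=' in middle)
String 3: 'GyU=' → valid
String 4: '+tg=' → valid

Answer: no no yes yes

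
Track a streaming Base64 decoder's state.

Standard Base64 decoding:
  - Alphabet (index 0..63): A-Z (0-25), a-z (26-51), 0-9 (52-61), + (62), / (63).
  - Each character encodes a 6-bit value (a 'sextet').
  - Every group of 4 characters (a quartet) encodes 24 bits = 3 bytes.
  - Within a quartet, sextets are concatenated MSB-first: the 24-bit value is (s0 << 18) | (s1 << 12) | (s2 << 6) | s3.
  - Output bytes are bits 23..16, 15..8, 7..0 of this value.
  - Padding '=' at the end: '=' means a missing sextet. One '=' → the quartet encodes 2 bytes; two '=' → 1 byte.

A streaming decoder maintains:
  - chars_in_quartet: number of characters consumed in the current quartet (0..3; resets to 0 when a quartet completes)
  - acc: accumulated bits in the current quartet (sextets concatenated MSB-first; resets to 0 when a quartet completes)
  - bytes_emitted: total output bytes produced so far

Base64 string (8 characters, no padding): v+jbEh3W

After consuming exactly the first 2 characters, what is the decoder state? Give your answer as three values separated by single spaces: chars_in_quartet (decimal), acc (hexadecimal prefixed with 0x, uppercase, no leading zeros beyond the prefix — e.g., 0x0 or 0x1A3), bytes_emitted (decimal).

Answer: 2 0xBFE 0

Derivation:
After char 0 ('v'=47): chars_in_quartet=1 acc=0x2F bytes_emitted=0
After char 1 ('+'=62): chars_in_quartet=2 acc=0xBFE bytes_emitted=0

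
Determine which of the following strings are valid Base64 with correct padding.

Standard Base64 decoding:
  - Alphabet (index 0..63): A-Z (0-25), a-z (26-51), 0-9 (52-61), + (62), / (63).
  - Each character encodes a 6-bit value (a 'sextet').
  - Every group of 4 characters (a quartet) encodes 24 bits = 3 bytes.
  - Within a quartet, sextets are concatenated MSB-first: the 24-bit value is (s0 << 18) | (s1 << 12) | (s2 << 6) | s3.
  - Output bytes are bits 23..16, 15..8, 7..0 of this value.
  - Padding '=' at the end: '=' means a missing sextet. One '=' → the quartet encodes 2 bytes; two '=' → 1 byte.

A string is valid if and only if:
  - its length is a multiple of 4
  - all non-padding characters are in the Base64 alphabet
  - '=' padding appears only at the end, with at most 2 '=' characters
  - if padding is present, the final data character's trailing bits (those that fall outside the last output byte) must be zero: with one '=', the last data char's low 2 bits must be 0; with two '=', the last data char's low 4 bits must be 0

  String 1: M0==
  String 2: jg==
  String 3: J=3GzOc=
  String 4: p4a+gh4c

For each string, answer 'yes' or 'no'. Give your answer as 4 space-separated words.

Answer: no yes no yes

Derivation:
String 1: 'M0==' → invalid (bad trailing bits)
String 2: 'jg==' → valid
String 3: 'J=3GzOc=' → invalid (bad char(s): ['=']; '=' in middle)
String 4: 'p4a+gh4c' → valid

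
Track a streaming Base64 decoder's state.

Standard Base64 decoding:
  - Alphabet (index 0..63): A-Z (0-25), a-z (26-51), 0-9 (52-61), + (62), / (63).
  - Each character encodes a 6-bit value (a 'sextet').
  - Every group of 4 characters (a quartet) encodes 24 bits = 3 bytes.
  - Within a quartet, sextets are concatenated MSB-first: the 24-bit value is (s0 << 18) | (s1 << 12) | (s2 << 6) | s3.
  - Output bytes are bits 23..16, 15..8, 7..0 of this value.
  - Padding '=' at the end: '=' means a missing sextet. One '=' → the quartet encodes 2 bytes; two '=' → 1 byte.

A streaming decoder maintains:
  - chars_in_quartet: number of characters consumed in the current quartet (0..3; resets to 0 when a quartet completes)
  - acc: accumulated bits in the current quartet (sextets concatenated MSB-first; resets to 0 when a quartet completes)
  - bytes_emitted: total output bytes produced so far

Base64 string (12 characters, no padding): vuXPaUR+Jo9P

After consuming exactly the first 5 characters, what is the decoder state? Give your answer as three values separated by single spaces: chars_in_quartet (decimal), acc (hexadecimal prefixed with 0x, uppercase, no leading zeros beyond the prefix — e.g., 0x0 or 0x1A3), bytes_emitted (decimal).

Answer: 1 0x1A 3

Derivation:
After char 0 ('v'=47): chars_in_quartet=1 acc=0x2F bytes_emitted=0
After char 1 ('u'=46): chars_in_quartet=2 acc=0xBEE bytes_emitted=0
After char 2 ('X'=23): chars_in_quartet=3 acc=0x2FB97 bytes_emitted=0
After char 3 ('P'=15): chars_in_quartet=4 acc=0xBEE5CF -> emit BE E5 CF, reset; bytes_emitted=3
After char 4 ('a'=26): chars_in_quartet=1 acc=0x1A bytes_emitted=3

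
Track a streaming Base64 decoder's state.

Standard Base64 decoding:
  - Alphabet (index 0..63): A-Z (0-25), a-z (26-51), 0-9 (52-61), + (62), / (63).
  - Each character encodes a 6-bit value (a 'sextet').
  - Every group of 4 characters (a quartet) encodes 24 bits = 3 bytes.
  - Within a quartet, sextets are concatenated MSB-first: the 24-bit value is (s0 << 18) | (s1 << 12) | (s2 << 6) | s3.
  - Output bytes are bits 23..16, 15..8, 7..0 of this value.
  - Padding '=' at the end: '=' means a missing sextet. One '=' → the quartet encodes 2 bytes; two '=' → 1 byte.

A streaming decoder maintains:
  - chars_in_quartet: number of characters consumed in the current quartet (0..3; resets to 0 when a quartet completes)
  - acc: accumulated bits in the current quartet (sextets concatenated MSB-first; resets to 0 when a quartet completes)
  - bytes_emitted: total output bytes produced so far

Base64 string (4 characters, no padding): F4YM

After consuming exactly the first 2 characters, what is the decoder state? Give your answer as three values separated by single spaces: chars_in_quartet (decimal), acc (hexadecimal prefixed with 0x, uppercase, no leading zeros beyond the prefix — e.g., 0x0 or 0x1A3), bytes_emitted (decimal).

After char 0 ('F'=5): chars_in_quartet=1 acc=0x5 bytes_emitted=0
After char 1 ('4'=56): chars_in_quartet=2 acc=0x178 bytes_emitted=0

Answer: 2 0x178 0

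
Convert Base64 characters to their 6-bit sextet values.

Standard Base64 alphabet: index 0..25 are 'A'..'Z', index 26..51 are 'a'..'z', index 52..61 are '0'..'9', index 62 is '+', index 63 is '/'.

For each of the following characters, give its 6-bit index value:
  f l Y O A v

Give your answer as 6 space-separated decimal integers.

Answer: 31 37 24 14 0 47

Derivation:
'f': a..z range, 26 + ord('f') − ord('a') = 31
'l': a..z range, 26 + ord('l') − ord('a') = 37
'Y': A..Z range, ord('Y') − ord('A') = 24
'O': A..Z range, ord('O') − ord('A') = 14
'A': A..Z range, ord('A') − ord('A') = 0
'v': a..z range, 26 + ord('v') − ord('a') = 47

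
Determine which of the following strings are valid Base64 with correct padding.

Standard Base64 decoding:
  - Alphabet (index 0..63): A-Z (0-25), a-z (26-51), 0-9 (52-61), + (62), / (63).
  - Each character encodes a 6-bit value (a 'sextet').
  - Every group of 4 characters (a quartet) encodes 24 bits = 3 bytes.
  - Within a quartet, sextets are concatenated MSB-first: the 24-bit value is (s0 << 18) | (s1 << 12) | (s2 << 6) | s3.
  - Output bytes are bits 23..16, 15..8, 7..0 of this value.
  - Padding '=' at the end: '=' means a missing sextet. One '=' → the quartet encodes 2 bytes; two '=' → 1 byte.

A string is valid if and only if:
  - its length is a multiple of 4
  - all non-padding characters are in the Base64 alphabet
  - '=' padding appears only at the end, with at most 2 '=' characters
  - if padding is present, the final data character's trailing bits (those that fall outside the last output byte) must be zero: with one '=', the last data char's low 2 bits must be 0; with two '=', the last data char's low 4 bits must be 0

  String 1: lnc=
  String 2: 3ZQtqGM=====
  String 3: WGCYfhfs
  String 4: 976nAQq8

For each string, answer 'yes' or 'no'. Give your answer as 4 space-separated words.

String 1: 'lnc=' → valid
String 2: '3ZQtqGM=====' → invalid (5 pad chars (max 2))
String 3: 'WGCYfhfs' → valid
String 4: '976nAQq8' → valid

Answer: yes no yes yes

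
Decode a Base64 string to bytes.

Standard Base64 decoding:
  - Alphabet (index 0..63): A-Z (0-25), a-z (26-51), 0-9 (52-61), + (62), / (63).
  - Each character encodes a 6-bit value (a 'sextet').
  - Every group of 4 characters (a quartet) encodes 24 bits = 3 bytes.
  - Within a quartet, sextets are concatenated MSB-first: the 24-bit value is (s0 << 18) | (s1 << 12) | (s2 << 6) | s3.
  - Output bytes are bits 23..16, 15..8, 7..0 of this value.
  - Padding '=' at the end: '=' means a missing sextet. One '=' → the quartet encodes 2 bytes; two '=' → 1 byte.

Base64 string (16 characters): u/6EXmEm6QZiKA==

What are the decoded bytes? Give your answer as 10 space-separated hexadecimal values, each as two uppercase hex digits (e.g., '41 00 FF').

Answer: BB FE 84 5E 61 26 E9 06 62 28

Derivation:
After char 0 ('u'=46): chars_in_quartet=1 acc=0x2E bytes_emitted=0
After char 1 ('/'=63): chars_in_quartet=2 acc=0xBBF bytes_emitted=0
After char 2 ('6'=58): chars_in_quartet=3 acc=0x2EFFA bytes_emitted=0
After char 3 ('E'=4): chars_in_quartet=4 acc=0xBBFE84 -> emit BB FE 84, reset; bytes_emitted=3
After char 4 ('X'=23): chars_in_quartet=1 acc=0x17 bytes_emitted=3
After char 5 ('m'=38): chars_in_quartet=2 acc=0x5E6 bytes_emitted=3
After char 6 ('E'=4): chars_in_quartet=3 acc=0x17984 bytes_emitted=3
After char 7 ('m'=38): chars_in_quartet=4 acc=0x5E6126 -> emit 5E 61 26, reset; bytes_emitted=6
After char 8 ('6'=58): chars_in_quartet=1 acc=0x3A bytes_emitted=6
After char 9 ('Q'=16): chars_in_quartet=2 acc=0xE90 bytes_emitted=6
After char 10 ('Z'=25): chars_in_quartet=3 acc=0x3A419 bytes_emitted=6
After char 11 ('i'=34): chars_in_quartet=4 acc=0xE90662 -> emit E9 06 62, reset; bytes_emitted=9
After char 12 ('K'=10): chars_in_quartet=1 acc=0xA bytes_emitted=9
After char 13 ('A'=0): chars_in_quartet=2 acc=0x280 bytes_emitted=9
Padding '==': partial quartet acc=0x280 -> emit 28; bytes_emitted=10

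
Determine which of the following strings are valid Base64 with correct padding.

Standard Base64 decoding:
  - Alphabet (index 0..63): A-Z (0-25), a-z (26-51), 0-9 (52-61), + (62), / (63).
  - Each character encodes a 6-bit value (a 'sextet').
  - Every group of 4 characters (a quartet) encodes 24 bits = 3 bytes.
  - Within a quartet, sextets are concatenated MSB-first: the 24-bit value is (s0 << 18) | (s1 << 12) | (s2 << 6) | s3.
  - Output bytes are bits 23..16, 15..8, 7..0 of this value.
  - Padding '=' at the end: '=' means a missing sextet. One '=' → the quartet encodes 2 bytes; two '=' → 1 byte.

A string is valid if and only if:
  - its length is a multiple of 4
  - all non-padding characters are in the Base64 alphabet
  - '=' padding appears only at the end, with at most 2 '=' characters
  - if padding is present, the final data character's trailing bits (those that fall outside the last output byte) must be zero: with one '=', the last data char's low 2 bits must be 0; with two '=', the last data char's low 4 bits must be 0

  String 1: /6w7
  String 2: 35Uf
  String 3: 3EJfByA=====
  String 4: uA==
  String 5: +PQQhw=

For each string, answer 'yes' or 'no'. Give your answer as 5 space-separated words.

String 1: '/6w7' → valid
String 2: '35Uf' → valid
String 3: '3EJfByA=====' → invalid (5 pad chars (max 2))
String 4: 'uA==' → valid
String 5: '+PQQhw=' → invalid (len=7 not mult of 4)

Answer: yes yes no yes no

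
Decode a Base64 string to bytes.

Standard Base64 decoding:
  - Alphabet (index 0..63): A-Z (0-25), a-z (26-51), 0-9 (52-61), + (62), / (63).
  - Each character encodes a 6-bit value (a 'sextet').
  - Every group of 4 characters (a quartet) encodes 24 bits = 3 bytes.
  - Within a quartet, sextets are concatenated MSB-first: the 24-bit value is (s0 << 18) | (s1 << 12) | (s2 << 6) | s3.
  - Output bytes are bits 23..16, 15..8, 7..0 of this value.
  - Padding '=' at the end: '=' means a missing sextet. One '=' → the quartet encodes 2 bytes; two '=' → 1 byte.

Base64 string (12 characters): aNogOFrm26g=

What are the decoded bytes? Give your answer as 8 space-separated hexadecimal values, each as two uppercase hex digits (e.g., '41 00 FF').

Answer: 68 DA 20 38 5A E6 DB A8

Derivation:
After char 0 ('a'=26): chars_in_quartet=1 acc=0x1A bytes_emitted=0
After char 1 ('N'=13): chars_in_quartet=2 acc=0x68D bytes_emitted=0
After char 2 ('o'=40): chars_in_quartet=3 acc=0x1A368 bytes_emitted=0
After char 3 ('g'=32): chars_in_quartet=4 acc=0x68DA20 -> emit 68 DA 20, reset; bytes_emitted=3
After char 4 ('O'=14): chars_in_quartet=1 acc=0xE bytes_emitted=3
After char 5 ('F'=5): chars_in_quartet=2 acc=0x385 bytes_emitted=3
After char 6 ('r'=43): chars_in_quartet=3 acc=0xE16B bytes_emitted=3
After char 7 ('m'=38): chars_in_quartet=4 acc=0x385AE6 -> emit 38 5A E6, reset; bytes_emitted=6
After char 8 ('2'=54): chars_in_quartet=1 acc=0x36 bytes_emitted=6
After char 9 ('6'=58): chars_in_quartet=2 acc=0xDBA bytes_emitted=6
After char 10 ('g'=32): chars_in_quartet=3 acc=0x36EA0 bytes_emitted=6
Padding '=': partial quartet acc=0x36EA0 -> emit DB A8; bytes_emitted=8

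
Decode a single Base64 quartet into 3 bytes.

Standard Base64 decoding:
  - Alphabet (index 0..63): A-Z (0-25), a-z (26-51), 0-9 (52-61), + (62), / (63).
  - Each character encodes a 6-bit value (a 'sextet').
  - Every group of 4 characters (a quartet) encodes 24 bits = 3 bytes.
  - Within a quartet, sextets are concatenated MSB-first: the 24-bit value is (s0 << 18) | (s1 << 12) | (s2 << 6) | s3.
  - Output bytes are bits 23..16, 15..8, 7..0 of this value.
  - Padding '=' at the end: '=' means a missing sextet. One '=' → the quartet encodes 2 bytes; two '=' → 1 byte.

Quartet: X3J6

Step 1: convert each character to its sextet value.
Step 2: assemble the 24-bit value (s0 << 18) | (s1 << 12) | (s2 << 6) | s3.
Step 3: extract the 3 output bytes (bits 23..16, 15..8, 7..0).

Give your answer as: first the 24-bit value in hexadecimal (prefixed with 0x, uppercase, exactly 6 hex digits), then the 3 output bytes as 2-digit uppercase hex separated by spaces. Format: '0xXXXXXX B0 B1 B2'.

Answer: 0x5F727A 5F 72 7A

Derivation:
Sextets: X=23, 3=55, J=9, 6=58
24-bit: (23<<18) | (55<<12) | (9<<6) | 58
      = 0x5C0000 | 0x037000 | 0x000240 | 0x00003A
      = 0x5F727A
Bytes: (v>>16)&0xFF=5F, (v>>8)&0xFF=72, v&0xFF=7A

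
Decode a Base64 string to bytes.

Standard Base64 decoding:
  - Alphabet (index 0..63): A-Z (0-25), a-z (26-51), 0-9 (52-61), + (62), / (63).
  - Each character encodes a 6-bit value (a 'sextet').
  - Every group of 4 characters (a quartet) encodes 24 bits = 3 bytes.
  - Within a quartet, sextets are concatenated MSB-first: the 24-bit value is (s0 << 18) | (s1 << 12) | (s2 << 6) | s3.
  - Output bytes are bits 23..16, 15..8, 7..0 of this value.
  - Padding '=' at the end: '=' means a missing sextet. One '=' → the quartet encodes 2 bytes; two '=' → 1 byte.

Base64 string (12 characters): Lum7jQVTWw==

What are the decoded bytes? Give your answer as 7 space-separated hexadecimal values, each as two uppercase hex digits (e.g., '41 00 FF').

After char 0 ('L'=11): chars_in_quartet=1 acc=0xB bytes_emitted=0
After char 1 ('u'=46): chars_in_quartet=2 acc=0x2EE bytes_emitted=0
After char 2 ('m'=38): chars_in_quartet=3 acc=0xBBA6 bytes_emitted=0
After char 3 ('7'=59): chars_in_quartet=4 acc=0x2EE9BB -> emit 2E E9 BB, reset; bytes_emitted=3
After char 4 ('j'=35): chars_in_quartet=1 acc=0x23 bytes_emitted=3
After char 5 ('Q'=16): chars_in_quartet=2 acc=0x8D0 bytes_emitted=3
After char 6 ('V'=21): chars_in_quartet=3 acc=0x23415 bytes_emitted=3
After char 7 ('T'=19): chars_in_quartet=4 acc=0x8D0553 -> emit 8D 05 53, reset; bytes_emitted=6
After char 8 ('W'=22): chars_in_quartet=1 acc=0x16 bytes_emitted=6
After char 9 ('w'=48): chars_in_quartet=2 acc=0x5B0 bytes_emitted=6
Padding '==': partial quartet acc=0x5B0 -> emit 5B; bytes_emitted=7

Answer: 2E E9 BB 8D 05 53 5B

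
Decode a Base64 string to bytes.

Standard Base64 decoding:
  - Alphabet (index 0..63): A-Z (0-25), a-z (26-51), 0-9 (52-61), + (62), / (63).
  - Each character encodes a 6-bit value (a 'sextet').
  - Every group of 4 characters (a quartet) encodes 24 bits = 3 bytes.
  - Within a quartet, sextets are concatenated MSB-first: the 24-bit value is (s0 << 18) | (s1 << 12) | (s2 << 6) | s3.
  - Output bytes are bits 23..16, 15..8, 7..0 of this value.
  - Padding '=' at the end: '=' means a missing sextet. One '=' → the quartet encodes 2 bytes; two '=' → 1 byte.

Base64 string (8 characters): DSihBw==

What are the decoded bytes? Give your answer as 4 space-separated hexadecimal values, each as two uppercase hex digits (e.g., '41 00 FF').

Answer: 0D 28 A1 07

Derivation:
After char 0 ('D'=3): chars_in_quartet=1 acc=0x3 bytes_emitted=0
After char 1 ('S'=18): chars_in_quartet=2 acc=0xD2 bytes_emitted=0
After char 2 ('i'=34): chars_in_quartet=3 acc=0x34A2 bytes_emitted=0
After char 3 ('h'=33): chars_in_quartet=4 acc=0xD28A1 -> emit 0D 28 A1, reset; bytes_emitted=3
After char 4 ('B'=1): chars_in_quartet=1 acc=0x1 bytes_emitted=3
After char 5 ('w'=48): chars_in_quartet=2 acc=0x70 bytes_emitted=3
Padding '==': partial quartet acc=0x70 -> emit 07; bytes_emitted=4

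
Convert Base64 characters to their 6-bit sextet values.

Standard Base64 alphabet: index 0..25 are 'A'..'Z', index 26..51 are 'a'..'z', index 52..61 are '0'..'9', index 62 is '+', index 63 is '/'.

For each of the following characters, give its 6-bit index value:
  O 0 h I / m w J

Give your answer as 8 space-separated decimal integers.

'O': A..Z range, ord('O') − ord('A') = 14
'0': 0..9 range, 52 + ord('0') − ord('0') = 52
'h': a..z range, 26 + ord('h') − ord('a') = 33
'I': A..Z range, ord('I') − ord('A') = 8
'/': index 63
'm': a..z range, 26 + ord('m') − ord('a') = 38
'w': a..z range, 26 + ord('w') − ord('a') = 48
'J': A..Z range, ord('J') − ord('A') = 9

Answer: 14 52 33 8 63 38 48 9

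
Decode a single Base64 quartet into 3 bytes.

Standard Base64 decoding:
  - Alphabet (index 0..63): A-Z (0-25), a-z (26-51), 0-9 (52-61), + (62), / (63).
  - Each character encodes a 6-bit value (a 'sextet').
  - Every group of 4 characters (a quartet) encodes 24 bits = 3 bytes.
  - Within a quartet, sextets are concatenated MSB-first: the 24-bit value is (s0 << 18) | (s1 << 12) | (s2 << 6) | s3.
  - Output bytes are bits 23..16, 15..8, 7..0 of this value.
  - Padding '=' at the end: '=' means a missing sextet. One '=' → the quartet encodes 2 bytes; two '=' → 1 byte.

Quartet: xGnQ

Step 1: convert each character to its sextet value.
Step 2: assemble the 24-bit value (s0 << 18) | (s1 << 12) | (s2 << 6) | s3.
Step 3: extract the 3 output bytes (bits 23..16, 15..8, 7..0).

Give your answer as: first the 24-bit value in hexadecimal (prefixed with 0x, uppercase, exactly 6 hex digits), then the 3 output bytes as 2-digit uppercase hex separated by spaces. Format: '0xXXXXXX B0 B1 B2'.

Sextets: x=49, G=6, n=39, Q=16
24-bit: (49<<18) | (6<<12) | (39<<6) | 16
      = 0xC40000 | 0x006000 | 0x0009C0 | 0x000010
      = 0xC469D0
Bytes: (v>>16)&0xFF=C4, (v>>8)&0xFF=69, v&0xFF=D0

Answer: 0xC469D0 C4 69 D0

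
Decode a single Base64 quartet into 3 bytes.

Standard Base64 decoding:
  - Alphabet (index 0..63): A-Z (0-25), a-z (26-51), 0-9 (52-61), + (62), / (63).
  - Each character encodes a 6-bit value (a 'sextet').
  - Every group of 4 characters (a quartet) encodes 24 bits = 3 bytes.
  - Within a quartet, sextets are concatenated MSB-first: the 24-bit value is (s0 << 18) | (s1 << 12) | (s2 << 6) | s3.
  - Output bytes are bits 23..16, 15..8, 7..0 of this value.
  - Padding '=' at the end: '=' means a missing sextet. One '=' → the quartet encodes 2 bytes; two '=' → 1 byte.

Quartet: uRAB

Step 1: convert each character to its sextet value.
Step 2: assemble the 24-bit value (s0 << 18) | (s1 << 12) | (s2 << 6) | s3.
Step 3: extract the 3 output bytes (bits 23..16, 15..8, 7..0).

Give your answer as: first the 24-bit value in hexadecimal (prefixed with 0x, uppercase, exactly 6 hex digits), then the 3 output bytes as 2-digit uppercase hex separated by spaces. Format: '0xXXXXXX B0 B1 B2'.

Sextets: u=46, R=17, A=0, B=1
24-bit: (46<<18) | (17<<12) | (0<<6) | 1
      = 0xB80000 | 0x011000 | 0x000000 | 0x000001
      = 0xB91001
Bytes: (v>>16)&0xFF=B9, (v>>8)&0xFF=10, v&0xFF=01

Answer: 0xB91001 B9 10 01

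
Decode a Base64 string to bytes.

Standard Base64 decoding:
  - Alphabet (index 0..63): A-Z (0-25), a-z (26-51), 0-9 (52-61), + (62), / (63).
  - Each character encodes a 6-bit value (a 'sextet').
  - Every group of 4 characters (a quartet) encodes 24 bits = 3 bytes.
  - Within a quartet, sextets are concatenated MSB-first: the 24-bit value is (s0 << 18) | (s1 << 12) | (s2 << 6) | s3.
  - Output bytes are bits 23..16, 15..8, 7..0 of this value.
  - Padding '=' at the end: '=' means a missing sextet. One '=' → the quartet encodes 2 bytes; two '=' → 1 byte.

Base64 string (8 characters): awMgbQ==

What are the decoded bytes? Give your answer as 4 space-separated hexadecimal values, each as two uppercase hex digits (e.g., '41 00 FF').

Answer: 6B 03 20 6D

Derivation:
After char 0 ('a'=26): chars_in_quartet=1 acc=0x1A bytes_emitted=0
After char 1 ('w'=48): chars_in_quartet=2 acc=0x6B0 bytes_emitted=0
After char 2 ('M'=12): chars_in_quartet=3 acc=0x1AC0C bytes_emitted=0
After char 3 ('g'=32): chars_in_quartet=4 acc=0x6B0320 -> emit 6B 03 20, reset; bytes_emitted=3
After char 4 ('b'=27): chars_in_quartet=1 acc=0x1B bytes_emitted=3
After char 5 ('Q'=16): chars_in_quartet=2 acc=0x6D0 bytes_emitted=3
Padding '==': partial quartet acc=0x6D0 -> emit 6D; bytes_emitted=4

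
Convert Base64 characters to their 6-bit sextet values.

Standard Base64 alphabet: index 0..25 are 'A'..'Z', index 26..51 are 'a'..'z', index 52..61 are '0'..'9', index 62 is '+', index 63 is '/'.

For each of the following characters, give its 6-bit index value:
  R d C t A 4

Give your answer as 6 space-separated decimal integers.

'R': A..Z range, ord('R') − ord('A') = 17
'd': a..z range, 26 + ord('d') − ord('a') = 29
'C': A..Z range, ord('C') − ord('A') = 2
't': a..z range, 26 + ord('t') − ord('a') = 45
'A': A..Z range, ord('A') − ord('A') = 0
'4': 0..9 range, 52 + ord('4') − ord('0') = 56

Answer: 17 29 2 45 0 56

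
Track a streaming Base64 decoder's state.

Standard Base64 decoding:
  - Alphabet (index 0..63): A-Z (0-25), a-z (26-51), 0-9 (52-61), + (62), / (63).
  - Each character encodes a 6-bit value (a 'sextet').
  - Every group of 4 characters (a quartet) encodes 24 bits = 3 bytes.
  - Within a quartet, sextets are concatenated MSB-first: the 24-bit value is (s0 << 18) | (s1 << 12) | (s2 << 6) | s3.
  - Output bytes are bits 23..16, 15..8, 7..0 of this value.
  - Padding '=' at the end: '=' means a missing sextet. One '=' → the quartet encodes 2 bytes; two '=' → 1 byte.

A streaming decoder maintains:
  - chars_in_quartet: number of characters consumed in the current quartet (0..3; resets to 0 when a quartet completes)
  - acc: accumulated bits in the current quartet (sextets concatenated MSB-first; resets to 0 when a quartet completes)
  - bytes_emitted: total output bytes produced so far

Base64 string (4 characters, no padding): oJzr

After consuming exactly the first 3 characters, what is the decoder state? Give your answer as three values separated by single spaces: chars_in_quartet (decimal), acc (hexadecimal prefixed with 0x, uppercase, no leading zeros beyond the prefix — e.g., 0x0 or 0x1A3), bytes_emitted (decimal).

After char 0 ('o'=40): chars_in_quartet=1 acc=0x28 bytes_emitted=0
After char 1 ('J'=9): chars_in_quartet=2 acc=0xA09 bytes_emitted=0
After char 2 ('z'=51): chars_in_quartet=3 acc=0x28273 bytes_emitted=0

Answer: 3 0x28273 0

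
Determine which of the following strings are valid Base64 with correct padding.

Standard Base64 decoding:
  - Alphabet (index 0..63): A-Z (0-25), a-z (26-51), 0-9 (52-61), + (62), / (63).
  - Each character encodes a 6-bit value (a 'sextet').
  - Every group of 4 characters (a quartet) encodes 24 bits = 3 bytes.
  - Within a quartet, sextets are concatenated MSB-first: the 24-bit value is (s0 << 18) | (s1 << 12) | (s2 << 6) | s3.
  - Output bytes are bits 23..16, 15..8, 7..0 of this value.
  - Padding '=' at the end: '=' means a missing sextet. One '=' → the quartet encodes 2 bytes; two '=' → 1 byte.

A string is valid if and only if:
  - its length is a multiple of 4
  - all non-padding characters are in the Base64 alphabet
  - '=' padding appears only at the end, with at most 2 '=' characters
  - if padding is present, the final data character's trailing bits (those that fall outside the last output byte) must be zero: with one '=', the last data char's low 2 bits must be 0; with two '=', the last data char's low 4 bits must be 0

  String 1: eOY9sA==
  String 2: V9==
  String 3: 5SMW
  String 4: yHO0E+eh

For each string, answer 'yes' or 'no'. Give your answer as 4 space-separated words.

String 1: 'eOY9sA==' → valid
String 2: 'V9==' → invalid (bad trailing bits)
String 3: '5SMW' → valid
String 4: 'yHO0E+eh' → valid

Answer: yes no yes yes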